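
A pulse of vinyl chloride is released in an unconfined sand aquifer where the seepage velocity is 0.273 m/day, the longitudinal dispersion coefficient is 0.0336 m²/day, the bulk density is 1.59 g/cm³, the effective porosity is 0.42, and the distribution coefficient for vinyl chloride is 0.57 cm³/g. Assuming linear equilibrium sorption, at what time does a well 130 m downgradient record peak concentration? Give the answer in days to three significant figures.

Retardation factor R = 1 + ρ_b·K_d/n = 1 + 1.59 × 0.57/0.42 = 3.158.
Sorption retards both mechanisms: v_R = v/R = 0.08645 m/day, D_R = D/R = 0.01064 m²/day.
Peak time from v_R²t² + 2D_R t − x² = 0: t = (√(D_R² + v_R²x²) − D_R)/v_R².
√(D_R² + v_R²x²) = √(0.01064² + 0.08645² × 130²) = 11.24; v_R² = 0.007474.
t = (11.24 − 0.01064)/0.007474 = 1500 days.

1500 days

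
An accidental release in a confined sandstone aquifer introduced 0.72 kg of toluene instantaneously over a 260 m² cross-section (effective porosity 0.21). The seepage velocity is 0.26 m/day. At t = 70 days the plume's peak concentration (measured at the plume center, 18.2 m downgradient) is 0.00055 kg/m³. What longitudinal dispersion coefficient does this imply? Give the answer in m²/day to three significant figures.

0.654 m²/day

At the plume center C_max = M/(n_e·A·√(4πDt)), so D = M²/(4πt·(n_e·A·C_max)²).
n_e·A·C_max = 0.21 × 260 × 0.00055 = 0.03003 kg/m.
D = 0.72²/(4π × 70 × 0.03003²) = 0.654 m²/day.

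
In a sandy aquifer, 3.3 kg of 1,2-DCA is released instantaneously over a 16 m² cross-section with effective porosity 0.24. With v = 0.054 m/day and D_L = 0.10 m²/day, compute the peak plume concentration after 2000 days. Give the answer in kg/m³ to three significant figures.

The peak of an instantaneous 1D plume sits at x = vt; there the Gaussian factor is 1 and C_max = M/(n_e·A·√(4πDt)), where n_e·A is the pore area the mass is dissolved in.
√(4πDt) = √(4π × 0.10 × 2000) = 50.13 m, so C_max = 3.3/(0.24 × 16 × 50.13) = 0.0171 kg/m³.

0.0171 kg/m³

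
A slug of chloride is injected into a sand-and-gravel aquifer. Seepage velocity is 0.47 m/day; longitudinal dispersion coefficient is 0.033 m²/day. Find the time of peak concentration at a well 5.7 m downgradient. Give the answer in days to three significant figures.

For the 1D instantaneous-source solution, setting ∂C/∂t = 0 at fixed x gives v²t² + 2Dt − x² = 0, so t = (√(D² + v²x²) − D)/v².
√(D² + v²x²) = √(0.033² + 0.47² × 5.7²) = 2.679; v² = 0.2209.
t = (2.679 − 0.033)/0.2209 = 12.0 days (vs. the pure-advection estimate x/v = 12.1 d).

12.0 days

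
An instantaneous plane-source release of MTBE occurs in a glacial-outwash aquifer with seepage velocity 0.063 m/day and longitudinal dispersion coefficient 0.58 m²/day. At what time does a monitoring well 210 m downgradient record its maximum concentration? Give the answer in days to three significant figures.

For the 1D instantaneous-source solution, setting ∂C/∂t = 0 at fixed x gives v²t² + 2Dt − x² = 0, so t = (√(D² + v²x²) − D)/v².
√(D² + v²x²) = √(0.58² + 0.063² × 210²) = 13.24; v² = 0.003969.
t = (13.24 − 0.58)/0.003969 = 3190 days (vs. the pure-advection estimate x/v = 3330 d).

3190 days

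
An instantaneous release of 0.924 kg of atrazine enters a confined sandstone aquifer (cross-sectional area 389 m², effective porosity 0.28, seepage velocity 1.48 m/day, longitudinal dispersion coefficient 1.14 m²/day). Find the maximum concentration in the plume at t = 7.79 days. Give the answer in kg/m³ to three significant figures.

0.000803 kg/m³

The peak of an instantaneous 1D plume sits at x = vt; there the Gaussian factor is 1 and C_max = M/(n_e·A·√(4πDt)), where n_e·A is the pore area the mass is dissolved in.
√(4πDt) = √(4π × 1.14 × 7.79) = 10.56 m, so C_max = 0.924/(0.28 × 389 × 10.56) = 0.000803 kg/m³.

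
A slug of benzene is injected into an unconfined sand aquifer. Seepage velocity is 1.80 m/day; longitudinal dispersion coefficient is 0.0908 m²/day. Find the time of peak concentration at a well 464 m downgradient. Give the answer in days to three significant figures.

For the 1D instantaneous-source solution, setting ∂C/∂t = 0 at fixed x gives v²t² + 2Dt − x² = 0, so t = (√(D² + v²x²) − D)/v².
√(D² + v²x²) = √(0.0908² + 1.80² × 464²) = 835.2; v² = 3.24.
t = (835.2 − 0.0908)/3.24 = 258 days (vs. the pure-advection estimate x/v = 258 d).

258 days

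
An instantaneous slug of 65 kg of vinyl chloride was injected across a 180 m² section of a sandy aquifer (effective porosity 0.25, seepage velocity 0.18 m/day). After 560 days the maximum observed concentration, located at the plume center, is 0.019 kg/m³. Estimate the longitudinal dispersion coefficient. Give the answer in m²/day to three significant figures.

At the plume center C_max = M/(n_e·A·√(4πDt)), so D = M²/(4πt·(n_e·A·C_max)²).
n_e·A·C_max = 0.25 × 180 × 0.019 = 0.8550 kg/m.
D = 65²/(4π × 560 × 0.8550²) = 0.821 m²/day.

0.821 m²/day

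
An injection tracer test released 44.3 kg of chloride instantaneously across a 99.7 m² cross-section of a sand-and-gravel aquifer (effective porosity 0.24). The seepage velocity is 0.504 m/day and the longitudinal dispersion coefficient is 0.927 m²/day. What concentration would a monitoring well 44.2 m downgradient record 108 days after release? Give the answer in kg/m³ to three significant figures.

0.0402 kg/m³

For an instantaneous plane source, C(x,t) = M/(n_e·A·√(4πDt)) · exp(−(x−vt)²/(4Dt)), with n_e·A the pore (flow) area.
Plume center vt = 0.504 × 108 = 54.432 m, so the well at 44.2 m is 10.232 m upgradient of the peak.
√(4πDt) = 35.47 m, giving peak height M/(n_e·A·√(4πDt)) = 44.3/(0.24 × 99.7 × 35.47) = 0.05220 kg/m³.
(x−vt)²/(4Dt) = (-10.232)²/(4 × 0.927 × 108) = 0.2614; exp(−0.2614) = 0.7700.
C = 0.05220 × 0.7700 = 0.0402 kg/m³.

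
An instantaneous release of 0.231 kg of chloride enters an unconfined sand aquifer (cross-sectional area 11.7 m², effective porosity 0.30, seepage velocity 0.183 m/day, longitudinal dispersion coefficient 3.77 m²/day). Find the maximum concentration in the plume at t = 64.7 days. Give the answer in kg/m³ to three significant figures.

0.00119 kg/m³

The peak of an instantaneous 1D plume sits at x = vt; there the Gaussian factor is 1 and C_max = M/(n_e·A·√(4πDt)), where n_e·A is the pore area the mass is dissolved in.
√(4πDt) = √(4π × 3.77 × 64.7) = 55.36 m, so C_max = 0.231/(0.30 × 11.7 × 55.36) = 0.00119 kg/m³.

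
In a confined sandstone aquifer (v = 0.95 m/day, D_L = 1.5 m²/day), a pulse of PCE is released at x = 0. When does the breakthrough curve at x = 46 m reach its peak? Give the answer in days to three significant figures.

46.8 days

For the 1D instantaneous-source solution, setting ∂C/∂t = 0 at fixed x gives v²t² + 2Dt − x² = 0, so t = (√(D² + v²x²) − D)/v².
√(D² + v²x²) = √(1.5² + 0.95² × 46²) = 43.73; v² = 0.9025.
t = (43.73 − 1.5)/0.9025 = 46.8 days (vs. the pure-advection estimate x/v = 48.4 d).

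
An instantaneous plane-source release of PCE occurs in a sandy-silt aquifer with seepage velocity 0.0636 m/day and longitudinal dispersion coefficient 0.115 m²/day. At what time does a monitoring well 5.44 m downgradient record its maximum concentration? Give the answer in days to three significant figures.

61.7 days

For the 1D instantaneous-source solution, setting ∂C/∂t = 0 at fixed x gives v²t² + 2Dt − x² = 0, so t = (√(D² + v²x²) − D)/v².
√(D² + v²x²) = √(0.115² + 0.0636² × 5.44²) = 0.3646; v² = 0.00404496.
t = (0.3646 − 0.115)/0.00404496 = 61.7 days (vs. the pure-advection estimate x/v = 85.5 d).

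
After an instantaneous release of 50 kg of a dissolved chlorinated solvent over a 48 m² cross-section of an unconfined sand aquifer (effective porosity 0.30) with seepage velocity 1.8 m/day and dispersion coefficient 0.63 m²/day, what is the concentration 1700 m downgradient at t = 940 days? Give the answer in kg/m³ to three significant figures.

0.0392 kg/m³

For an instantaneous plane source, C(x,t) = M/(n_e·A·√(4πDt)) · exp(−(x−vt)²/(4Dt)), with n_e·A the pore (flow) area.
Plume center vt = 1.8 × 940 = 1692 m, so the well at 1700 m is 8 m downgradient of the peak.
√(4πDt) = 86.27 m, giving peak height M/(n_e·A·√(4πDt)) = 50/(0.30 × 48 × 86.27) = 0.04025 kg/m³.
(x−vt)²/(4Dt) = (8)²/(4 × 0.63 × 940) = 0.02702; exp(−0.02702) = 0.9733.
C = 0.04025 × 0.9733 = 0.0392 kg/m³.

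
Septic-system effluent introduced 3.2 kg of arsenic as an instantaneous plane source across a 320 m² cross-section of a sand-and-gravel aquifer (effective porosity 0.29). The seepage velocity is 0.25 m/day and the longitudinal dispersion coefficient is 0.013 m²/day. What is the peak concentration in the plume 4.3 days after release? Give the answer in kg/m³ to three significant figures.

The peak of an instantaneous 1D plume sits at x = vt; there the Gaussian factor is 1 and C_max = M/(n_e·A·√(4πDt)), where n_e·A is the pore area the mass is dissolved in.
√(4πDt) = √(4π × 0.013 × 4.3) = 0.8381 m, so C_max = 3.2/(0.29 × 320 × 0.8381) = 0.0411 kg/m³.

0.0411 kg/m³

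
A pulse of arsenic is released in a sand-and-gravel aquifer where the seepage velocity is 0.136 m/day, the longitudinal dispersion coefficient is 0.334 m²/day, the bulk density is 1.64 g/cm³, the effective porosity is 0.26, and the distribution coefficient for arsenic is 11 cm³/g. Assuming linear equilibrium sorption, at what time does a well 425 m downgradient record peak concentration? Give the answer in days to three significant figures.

Retardation factor R = 1 + ρ_b·K_d/n = 1 + 1.64 × 11/0.26 = 70.38.
Sorption retards both mechanisms: v_R = v/R = 0.001932 m/day, D_R = D/R = 0.004746 m²/day.
Peak time from v_R²t² + 2D_R t − x² = 0: t = (√(D_R² + v_R²x²) − D_R)/v_R².
√(D_R² + v_R²x²) = √(0.004746² + 0.001932² × 425²) = 0.8211; v_R² = 3.733e-06.
t = (0.8211 − 0.004746)/3.733e-06 = 219000 days.

219000 days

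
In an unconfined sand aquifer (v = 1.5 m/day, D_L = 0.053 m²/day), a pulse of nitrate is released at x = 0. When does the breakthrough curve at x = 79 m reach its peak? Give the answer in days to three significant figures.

52.6 days

For the 1D instantaneous-source solution, setting ∂C/∂t = 0 at fixed x gives v²t² + 2Dt − x² = 0, so t = (√(D² + v²x²) − D)/v².
√(D² + v²x²) = √(0.053² + 1.5² × 79²) = 118.5; v² = 2.25.
t = (118.5 − 0.053)/2.25 = 52.6 days (vs. the pure-advection estimate x/v = 52.7 d).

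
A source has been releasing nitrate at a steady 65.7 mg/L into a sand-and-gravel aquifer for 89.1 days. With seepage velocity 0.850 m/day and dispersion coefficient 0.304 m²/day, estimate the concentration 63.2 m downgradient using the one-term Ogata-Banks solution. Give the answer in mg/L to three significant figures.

For a continuous step input, C/C₀ ≈ ½·erfc((x−vt)/(2√(Dt))).
vt = 0.850 × 89.1 = 75.735 m and 2√(Dt) = 2√(0.304 × 89.1) = 10.41 m.
Argument (x−vt)/(2√(Dt)) = (63.2 − 75.735)/10.41 = -1.204; ½·erfc(-1.204) = 0.9557.
C = 65.7 × 0.9557 = 62.8 mg/L.

62.8 mg/L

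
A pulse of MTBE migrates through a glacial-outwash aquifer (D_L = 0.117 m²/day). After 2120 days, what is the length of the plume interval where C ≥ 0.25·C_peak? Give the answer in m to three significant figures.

The plume is Gaussian with σ = √(2Dt) = √(2 × 0.117 × 2120) = 22.27 m.
C/C_peak = exp(−Δx²/(2σ²)) = 0.25 ⇒ Δx = σ·√(−2 ln 0.25) = 22.27 × 1.665 = 37.08 m.
Width = 2Δx = 74.2 m.

74.2 m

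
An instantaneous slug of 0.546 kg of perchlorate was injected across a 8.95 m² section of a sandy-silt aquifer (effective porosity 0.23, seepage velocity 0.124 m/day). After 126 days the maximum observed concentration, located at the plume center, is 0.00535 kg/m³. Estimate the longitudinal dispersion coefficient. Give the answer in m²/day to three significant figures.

At the plume center C_max = M/(n_e·A·√(4πDt)), so D = M²/(4πt·(n_e·A·C_max)²).
n_e·A·C_max = 0.23 × 8.95 × 0.00535 = 0.01101 kg/m.
D = 0.546²/(4π × 126 × 0.01101²) = 1.55 m²/day.

1.55 m²/day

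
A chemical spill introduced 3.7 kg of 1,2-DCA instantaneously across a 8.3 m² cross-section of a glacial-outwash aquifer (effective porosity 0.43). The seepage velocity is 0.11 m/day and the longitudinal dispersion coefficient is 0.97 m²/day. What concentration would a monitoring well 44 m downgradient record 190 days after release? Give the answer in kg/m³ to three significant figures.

0.0104 kg/m³

For an instantaneous plane source, C(x,t) = M/(n_e·A·√(4πDt)) · exp(−(x−vt)²/(4Dt)), with n_e·A the pore (flow) area.
Plume center vt = 0.11 × 190 = 20.9 m, so the well at 44 m is 23.1 m downgradient of the peak.
√(4πDt) = 48.12 m, giving peak height M/(n_e·A·√(4πDt)) = 3.7/(0.43 × 8.3 × 48.12) = 0.02154 kg/m³.
(x−vt)²/(4Dt) = (23.1)²/(4 × 0.97 × 190) = 0.7238; exp(−0.7238) = 0.4849.
C = 0.02154 × 0.4849 = 0.0104 kg/m³.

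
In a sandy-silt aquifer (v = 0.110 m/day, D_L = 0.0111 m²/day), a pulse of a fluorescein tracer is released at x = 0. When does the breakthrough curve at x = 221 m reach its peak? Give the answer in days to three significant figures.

For the 1D instantaneous-source solution, setting ∂C/∂t = 0 at fixed x gives v²t² + 2Dt − x² = 0, so t = (√(D² + v²x²) − D)/v².
√(D² + v²x²) = √(0.0111² + 0.110² × 221²) = 24.31; v² = 0.0121.
t = (24.31 − 0.0111)/0.0121 = 2010 days (vs. the pure-advection estimate x/v = 2010 d).

2010 days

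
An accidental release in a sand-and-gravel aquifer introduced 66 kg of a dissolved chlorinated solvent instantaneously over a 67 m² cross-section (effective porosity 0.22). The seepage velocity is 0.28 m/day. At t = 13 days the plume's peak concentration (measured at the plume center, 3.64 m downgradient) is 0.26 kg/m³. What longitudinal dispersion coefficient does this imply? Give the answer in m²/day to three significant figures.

At the plume center C_max = M/(n_e·A·√(4πDt)), so D = M²/(4πt·(n_e·A·C_max)²).
n_e·A·C_max = 0.22 × 67 × 0.26 = 3.832 kg/m.
D = 66²/(4π × 13 × 3.832²) = 1.82 m²/day.

1.82 m²/day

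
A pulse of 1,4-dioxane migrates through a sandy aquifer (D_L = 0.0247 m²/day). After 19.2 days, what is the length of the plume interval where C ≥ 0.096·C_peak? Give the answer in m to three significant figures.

The plume is Gaussian with σ = √(2Dt) = √(2 × 0.0247 × 19.2) = 0.9739 m.
C/C_peak = exp(−Δx²/(2σ²)) = 0.096 ⇒ Δx = σ·√(−2 ln 0.096) = 0.9739 × 2.165 = 2.108 m.
Width = 2Δx = 4.22 m.

4.22 m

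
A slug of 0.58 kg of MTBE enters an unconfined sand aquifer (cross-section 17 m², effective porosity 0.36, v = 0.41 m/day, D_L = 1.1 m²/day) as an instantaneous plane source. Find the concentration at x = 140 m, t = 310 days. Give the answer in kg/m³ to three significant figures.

For an instantaneous plane source, C(x,t) = M/(n_e·A·√(4πDt)) · exp(−(x−vt)²/(4Dt)), with n_e·A the pore (flow) area.
Plume center vt = 0.41 × 310 = 127.1 m, so the well at 140 m is 12.9 m downgradient of the peak.
√(4πDt) = 65.46 m, giving peak height M/(n_e·A·√(4πDt)) = 0.58/(0.36 × 17 × 65.46) = 0.001448 kg/m³.
(x−vt)²/(4Dt) = (12.9)²/(4 × 1.1 × 310) = 0.1220; exp(−0.1220) = 0.8851.
C = 0.001448 × 0.8851 = 0.00128 kg/m³.

0.00128 kg/m³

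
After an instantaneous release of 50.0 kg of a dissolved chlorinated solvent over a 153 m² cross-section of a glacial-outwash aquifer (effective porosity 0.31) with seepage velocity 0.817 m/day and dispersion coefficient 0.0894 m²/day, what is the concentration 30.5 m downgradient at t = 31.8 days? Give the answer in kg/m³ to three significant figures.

0.0293 kg/m³

For an instantaneous plane source, C(x,t) = M/(n_e·A·√(4πDt)) · exp(−(x−vt)²/(4Dt)), with n_e·A the pore (flow) area.
Plume center vt = 0.817 × 31.8 = 25.9806 m, so the well at 30.5 m is 4.5194 m downgradient of the peak.
√(4πDt) = 5.977 m, giving peak height M/(n_e·A·√(4πDt)) = 50.0/(0.31 × 153 × 5.977) = 0.1764 kg/m³.
(x−vt)²/(4Dt) = (4.5194)²/(4 × 0.0894 × 31.8) = 1.796; exp(−1.796) = 0.1660.
C = 0.1764 × 0.1660 = 0.0293 kg/m³.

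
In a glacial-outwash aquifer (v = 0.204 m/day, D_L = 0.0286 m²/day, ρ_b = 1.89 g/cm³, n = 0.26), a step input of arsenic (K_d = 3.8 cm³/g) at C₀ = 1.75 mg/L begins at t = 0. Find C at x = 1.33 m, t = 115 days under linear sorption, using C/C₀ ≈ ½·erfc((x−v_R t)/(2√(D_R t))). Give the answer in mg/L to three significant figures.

Retardation factor R = 1 + ρ_b·K_d/n = 1 + 1.89 × 3.8/0.26 = 28.62.
Sorption retards both mechanisms: v_R = v/R = 0.007128 m/day, D_R = D/R = 0.0009993 m²/day.
v_R·t = 0.007128 × 115 = 0.81972 m; 2√(D_R t) = 0.6780 m; argument = (1.33 − 0.81972)/0.6780 = 0.7526.
C = C₀ × ½·erfc(0.7526) = 1.75 × 0.1436 = 0.251 mg/L.

0.251 mg/L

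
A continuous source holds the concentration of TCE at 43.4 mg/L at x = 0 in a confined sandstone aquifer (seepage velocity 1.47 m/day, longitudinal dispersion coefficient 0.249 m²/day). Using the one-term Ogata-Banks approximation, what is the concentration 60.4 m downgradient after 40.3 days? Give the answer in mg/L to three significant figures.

17.3 mg/L

For a continuous step input, C/C₀ ≈ ½·erfc((x−vt)/(2√(Dt))).
vt = 1.47 × 40.3 = 59.241 m and 2√(Dt) = 2√(0.249 × 40.3) = 6.336 m.
Argument (x−vt)/(2√(Dt)) = (60.4 − 59.241)/6.336 = 0.1829; ½·erfc(0.1829) = 0.3979.
C = 43.4 × 0.3979 = 17.3 mg/L.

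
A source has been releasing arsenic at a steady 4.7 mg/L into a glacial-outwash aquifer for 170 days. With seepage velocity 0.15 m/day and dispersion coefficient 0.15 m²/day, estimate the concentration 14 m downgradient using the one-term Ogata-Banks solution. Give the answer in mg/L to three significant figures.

For a continuous step input, C/C₀ ≈ ½·erfc((x−vt)/(2√(Dt))).
vt = 0.15 × 170 = 25.5 m and 2√(Dt) = 2√(0.15 × 170) = 10.10 m.
Argument (x−vt)/(2√(Dt)) = (14 − 25.5)/10.10 = -1.139; ½·erfc(-1.139) = 0.9464.
C = 4.7 × 0.9464 = 4.45 mg/L.

4.45 mg/L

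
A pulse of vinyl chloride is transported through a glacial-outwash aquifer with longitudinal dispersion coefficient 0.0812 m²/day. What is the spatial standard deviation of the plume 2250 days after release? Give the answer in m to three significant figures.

Dispersive spreading gives a Gaussian with σ² = 2Dt; advection only shifts the center.
σ = √(2 × 0.0812 × 2250) = 19.1 m.

19.1 m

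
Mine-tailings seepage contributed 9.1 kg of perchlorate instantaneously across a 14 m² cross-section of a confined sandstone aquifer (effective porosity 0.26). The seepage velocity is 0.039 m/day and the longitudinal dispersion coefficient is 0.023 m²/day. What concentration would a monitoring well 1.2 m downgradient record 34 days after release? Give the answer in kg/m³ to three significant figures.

0.793 kg/m³

For an instantaneous plane source, C(x,t) = M/(n_e·A·√(4πDt)) · exp(−(x−vt)²/(4Dt)), with n_e·A the pore (flow) area.
Plume center vt = 0.039 × 34 = 1.326 m, so the well at 1.2 m is 0.126 m upgradient of the peak.
√(4πDt) = 3.135 m, giving peak height M/(n_e·A·√(4πDt)) = 9.1/(0.26 × 14 × 3.135) = 0.7974 kg/m³.
(x−vt)²/(4Dt) = (-0.126)²/(4 × 0.023 × 34) = 0.005075; exp(−0.005075) = 0.9949.
C = 0.7974 × 0.9949 = 0.793 kg/m³.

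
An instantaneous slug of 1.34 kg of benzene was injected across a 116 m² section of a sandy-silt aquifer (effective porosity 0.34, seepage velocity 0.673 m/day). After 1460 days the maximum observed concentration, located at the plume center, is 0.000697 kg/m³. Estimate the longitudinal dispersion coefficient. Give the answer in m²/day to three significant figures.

At the plume center C_max = M/(n_e·A·√(4πDt)), so D = M²/(4πt·(n_e·A·C_max)²).
n_e·A·C_max = 0.34 × 116 × 0.000697 = 0.02749 kg/m.
D = 1.34²/(4π × 1460 × 0.02749²) = 0.130 m²/day.

0.130 m²/day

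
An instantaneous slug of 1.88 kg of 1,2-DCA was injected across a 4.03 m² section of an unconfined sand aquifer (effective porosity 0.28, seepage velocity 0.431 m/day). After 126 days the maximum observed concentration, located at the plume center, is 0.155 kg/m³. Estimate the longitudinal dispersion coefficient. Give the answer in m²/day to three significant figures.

At the plume center C_max = M/(n_e·A·√(4πDt)), so D = M²/(4πt·(n_e·A·C_max)²).
n_e·A·C_max = 0.28 × 4.03 × 0.155 = 0.1749 kg/m.
D = 1.88²/(4π × 126 × 0.1749²) = 0.0730 m²/day.

0.0730 m²/day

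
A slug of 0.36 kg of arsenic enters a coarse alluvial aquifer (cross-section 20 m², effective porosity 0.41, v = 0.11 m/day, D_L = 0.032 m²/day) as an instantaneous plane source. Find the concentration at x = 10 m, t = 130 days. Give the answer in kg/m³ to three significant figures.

0.00200 kg/m³

For an instantaneous plane source, C(x,t) = M/(n_e·A·√(4πDt)) · exp(−(x−vt)²/(4Dt)), with n_e·A the pore (flow) area.
Plume center vt = 0.11 × 130 = 14.3 m, so the well at 10 m is 4.3 m upgradient of the peak.
√(4πDt) = 7.230 m, giving peak height M/(n_e·A·√(4πDt)) = 0.36/(0.41 × 20 × 7.230) = 0.006072 kg/m³.
(x−vt)²/(4Dt) = (-4.3)²/(4 × 0.032 × 130) = 1.111; exp(−1.111) = 0.3292.
C = 0.006072 × 0.3292 = 0.00200 kg/m³.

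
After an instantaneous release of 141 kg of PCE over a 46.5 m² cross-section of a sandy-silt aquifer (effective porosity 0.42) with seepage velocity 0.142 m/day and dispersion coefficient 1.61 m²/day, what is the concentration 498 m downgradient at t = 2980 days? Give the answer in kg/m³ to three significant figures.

0.0220 kg/m³

For an instantaneous plane source, C(x,t) = M/(n_e·A·√(4πDt)) · exp(−(x−vt)²/(4Dt)), with n_e·A the pore (flow) area.
Plume center vt = 0.142 × 2980 = 423.16 m, so the well at 498 m is 74.84 m downgradient of the peak.
√(4πDt) = 245.5 m, giving peak height M/(n_e·A·√(4πDt)) = 141/(0.42 × 46.5 × 245.5) = 0.02941 kg/m³.
(x−vt)²/(4Dt) = (74.84)²/(4 × 1.61 × 2980) = 0.2919; exp(−0.2919) = 0.7468.
C = 0.02941 × 0.7468 = 0.0220 kg/m³.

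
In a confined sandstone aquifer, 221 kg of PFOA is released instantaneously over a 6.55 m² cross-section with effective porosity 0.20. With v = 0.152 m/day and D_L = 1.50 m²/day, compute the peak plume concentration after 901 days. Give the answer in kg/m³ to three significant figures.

The peak of an instantaneous 1D plume sits at x = vt; there the Gaussian factor is 1 and C_max = M/(n_e·A·√(4πDt)), where n_e·A is the pore area the mass is dissolved in.
√(4πDt) = √(4π × 1.50 × 901) = 130.3 m, so C_max = 221/(0.20 × 6.55 × 130.3) = 1.29 kg/m³.

1.29 kg/m³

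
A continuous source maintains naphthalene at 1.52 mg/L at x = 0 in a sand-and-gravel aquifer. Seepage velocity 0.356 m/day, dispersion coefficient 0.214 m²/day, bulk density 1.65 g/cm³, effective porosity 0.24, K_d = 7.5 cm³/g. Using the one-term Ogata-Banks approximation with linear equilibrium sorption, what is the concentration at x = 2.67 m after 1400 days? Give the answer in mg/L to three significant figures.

Retardation factor R = 1 + ρ_b·K_d/n = 1 + 1.65 × 7.5/0.24 = 52.56.
Sorption retards both mechanisms: v_R = v/R = 0.006773 m/day, D_R = D/R = 0.004072 m²/day.
v_R·t = 0.006773 × 1400 = 9.4822 m; 2√(D_R t) = 4.775 m; argument = (2.67 − 9.4822)/4.775 = -1.427.
C = C₀ × ½·erfc(-1.427) = 1.52 × 0.9782 = 1.49 mg/L.

1.49 mg/L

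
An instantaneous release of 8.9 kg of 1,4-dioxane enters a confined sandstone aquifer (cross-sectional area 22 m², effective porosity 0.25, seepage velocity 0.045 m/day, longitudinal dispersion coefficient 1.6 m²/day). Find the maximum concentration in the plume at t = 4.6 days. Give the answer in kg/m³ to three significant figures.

The peak of an instantaneous 1D plume sits at x = vt; there the Gaussian factor is 1 and C_max = M/(n_e·A·√(4πDt)), where n_e·A is the pore area the mass is dissolved in.
√(4πDt) = √(4π × 1.6 × 4.6) = 9.617 m, so C_max = 8.9/(0.25 × 22 × 9.617) = 0.168 kg/m³.

0.168 kg/m³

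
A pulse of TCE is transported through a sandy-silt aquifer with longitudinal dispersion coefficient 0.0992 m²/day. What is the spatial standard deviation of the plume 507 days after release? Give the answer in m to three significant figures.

Dispersive spreading gives a Gaussian with σ² = 2Dt; advection only shifts the center.
σ = √(2 × 0.0992 × 507) = 10.0 m.

10.0 m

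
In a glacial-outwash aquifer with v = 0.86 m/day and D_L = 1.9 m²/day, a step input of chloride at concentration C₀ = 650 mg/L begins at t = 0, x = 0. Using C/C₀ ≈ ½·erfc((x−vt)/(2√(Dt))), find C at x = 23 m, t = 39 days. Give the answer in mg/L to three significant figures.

524 mg/L

For a continuous step input, C/C₀ ≈ ½·erfc((x−vt)/(2√(Dt))).
vt = 0.86 × 39 = 33.54 m and 2√(Dt) = 2√(1.9 × 39) = 17.22 m.
Argument (x−vt)/(2√(Dt)) = (23 − 33.54)/17.22 = -0.6121; ½·erfc(-0.6121) = 0.8067.
C = 650 × 0.8067 = 524 mg/L.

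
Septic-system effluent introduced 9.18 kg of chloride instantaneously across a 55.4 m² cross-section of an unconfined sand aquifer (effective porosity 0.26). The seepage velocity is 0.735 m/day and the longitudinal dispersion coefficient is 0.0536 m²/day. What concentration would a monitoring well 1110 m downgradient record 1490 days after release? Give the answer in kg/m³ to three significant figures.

0.0101 kg/m³

For an instantaneous plane source, C(x,t) = M/(n_e·A·√(4πDt)) · exp(−(x−vt)²/(4Dt)), with n_e·A the pore (flow) area.
Plume center vt = 0.735 × 1490 = 1095.15 m, so the well at 1110 m is 14.85 m downgradient of the peak.
√(4πDt) = 31.68 m, giving peak height M/(n_e·A·√(4πDt)) = 9.18/(0.26 × 55.4 × 31.68) = 0.02012 kg/m³.
(x−vt)²/(4Dt) = (14.85)²/(4 × 0.0536 × 1490) = 0.6903; exp(−0.6903) = 0.5014.
C = 0.02012 × 0.5014 = 0.0101 kg/m³.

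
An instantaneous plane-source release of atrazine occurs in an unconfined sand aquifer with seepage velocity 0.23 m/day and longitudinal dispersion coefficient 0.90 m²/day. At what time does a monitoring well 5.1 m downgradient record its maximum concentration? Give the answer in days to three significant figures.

10.9 days

For the 1D instantaneous-source solution, setting ∂C/∂t = 0 at fixed x gives v²t² + 2Dt − x² = 0, so t = (√(D² + v²x²) − D)/v².
√(D² + v²x²) = √(0.90² + 0.23² × 5.1²) = 1.478; v² = 0.0529.
t = (1.478 − 0.90)/0.0529 = 10.9 days (vs. the pure-advection estimate x/v = 22.2 d).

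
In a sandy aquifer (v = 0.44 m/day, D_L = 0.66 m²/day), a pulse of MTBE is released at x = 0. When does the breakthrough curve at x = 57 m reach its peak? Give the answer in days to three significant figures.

126 days

For the 1D instantaneous-source solution, setting ∂C/∂t = 0 at fixed x gives v²t² + 2Dt − x² = 0, so t = (√(D² + v²x²) − D)/v².
√(D² + v²x²) = √(0.66² + 0.44² × 57²) = 25.09; v² = 0.1936.
t = (25.09 − 0.66)/0.1936 = 126 days (vs. the pure-advection estimate x/v = 130 d).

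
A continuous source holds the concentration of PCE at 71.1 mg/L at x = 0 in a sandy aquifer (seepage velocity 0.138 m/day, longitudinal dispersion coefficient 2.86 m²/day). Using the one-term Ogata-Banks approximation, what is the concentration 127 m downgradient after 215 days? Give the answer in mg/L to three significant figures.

For a continuous step input, C/C₀ ≈ ½·erfc((x−vt)/(2√(Dt))).
vt = 0.138 × 215 = 29.67 m and 2√(Dt) = 2√(2.86 × 215) = 49.59 m.
Argument (x−vt)/(2√(Dt)) = (127 − 29.67)/49.59 = 1.963; ½·erfc(1.963) = 0.002751.
C = 71.1 × 0.002751 = 0.196 mg/L.

0.196 mg/L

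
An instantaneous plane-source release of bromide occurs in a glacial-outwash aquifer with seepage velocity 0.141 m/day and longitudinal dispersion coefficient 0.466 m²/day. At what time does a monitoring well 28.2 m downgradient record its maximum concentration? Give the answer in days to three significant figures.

178 days

For the 1D instantaneous-source solution, setting ∂C/∂t = 0 at fixed x gives v²t² + 2Dt − x² = 0, so t = (√(D² + v²x²) − D)/v².
√(D² + v²x²) = √(0.466² + 0.141² × 28.2²) = 4.003; v² = 0.019881.
t = (4.003 − 0.466)/0.019881 = 178 days (vs. the pure-advection estimate x/v = 200 d).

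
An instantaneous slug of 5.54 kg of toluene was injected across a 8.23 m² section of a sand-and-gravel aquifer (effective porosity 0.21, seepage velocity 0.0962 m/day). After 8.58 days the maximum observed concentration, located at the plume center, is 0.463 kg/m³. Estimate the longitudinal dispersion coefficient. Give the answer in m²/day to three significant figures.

At the plume center C_max = M/(n_e·A·√(4πDt)), so D = M²/(4πt·(n_e·A·C_max)²).
n_e·A·C_max = 0.21 × 8.23 × 0.463 = 0.8002 kg/m.
D = 5.54²/(4π × 8.58 × 0.8002²) = 0.445 m²/day.

0.445 m²/day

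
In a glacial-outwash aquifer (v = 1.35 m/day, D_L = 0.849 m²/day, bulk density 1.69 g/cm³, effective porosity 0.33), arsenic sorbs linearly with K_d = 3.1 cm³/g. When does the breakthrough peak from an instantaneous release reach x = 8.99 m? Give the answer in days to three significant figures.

105 days

Retardation factor R = 1 + ρ_b·K_d/n = 1 + 1.69 × 3.1/0.33 = 16.88.
Sorption retards both mechanisms: v_R = v/R = 0.07998 m/day, D_R = D/R = 0.05030 m²/day.
Peak time from v_R²t² + 2D_R t − x² = 0: t = (√(D_R² + v_R²x²) − D_R)/v_R².
√(D_R² + v_R²x²) = √(0.05030² + 0.07998² × 8.99²) = 0.7208; v_R² = 0.006397.
t = (0.7208 − 0.05030)/0.006397 = 105 days.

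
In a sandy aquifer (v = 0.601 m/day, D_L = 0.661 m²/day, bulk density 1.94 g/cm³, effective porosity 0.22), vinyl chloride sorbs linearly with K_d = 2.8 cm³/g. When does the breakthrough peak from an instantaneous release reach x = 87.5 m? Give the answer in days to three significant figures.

3690 days

Retardation factor R = 1 + ρ_b·K_d/n = 1 + 1.94 × 2.8/0.22 = 25.69.
Sorption retards both mechanisms: v_R = v/R = 0.02339 m/day, D_R = D/R = 0.02573 m²/day.
Peak time from v_R²t² + 2D_R t − x² = 0: t = (√(D_R² + v_R²x²) − D_R)/v_R².
√(D_R² + v_R²x²) = √(0.02573² + 0.02339² × 87.5²) = 2.047; v_R² = 0.0005471.
t = (2.047 − 0.02573)/0.0005471 = 3690 days.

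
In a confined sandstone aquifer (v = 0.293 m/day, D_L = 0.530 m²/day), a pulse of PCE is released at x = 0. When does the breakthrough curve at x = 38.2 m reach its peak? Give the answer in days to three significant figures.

For the 1D instantaneous-source solution, setting ∂C/∂t = 0 at fixed x gives v²t² + 2Dt − x² = 0, so t = (√(D² + v²x²) − D)/v².
√(D² + v²x²) = √(0.530² + 0.293² × 38.2²) = 11.21; v² = 0.085849.
t = (11.21 − 0.530)/0.085849 = 124 days (vs. the pure-advection estimate x/v = 130 d).

124 days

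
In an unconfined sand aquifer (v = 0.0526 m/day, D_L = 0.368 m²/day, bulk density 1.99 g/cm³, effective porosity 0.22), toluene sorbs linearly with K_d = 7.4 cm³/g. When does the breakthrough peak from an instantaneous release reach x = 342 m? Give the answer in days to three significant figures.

433000 days

Retardation factor R = 1 + ρ_b·K_d/n = 1 + 1.99 × 7.4/0.22 = 67.94.
Sorption retards both mechanisms: v_R = v/R = 0.0007742 m/day, D_R = D/R = 0.005417 m²/day.
Peak time from v_R²t² + 2D_R t − x² = 0: t = (√(D_R² + v_R²x²) − D_R)/v_R².
√(D_R² + v_R²x²) = √(0.005417² + 0.0007742² × 342²) = 0.2648; v_R² = 5.994e-07.
t = (0.2648 − 0.005417)/5.994e-07 = 433000 days.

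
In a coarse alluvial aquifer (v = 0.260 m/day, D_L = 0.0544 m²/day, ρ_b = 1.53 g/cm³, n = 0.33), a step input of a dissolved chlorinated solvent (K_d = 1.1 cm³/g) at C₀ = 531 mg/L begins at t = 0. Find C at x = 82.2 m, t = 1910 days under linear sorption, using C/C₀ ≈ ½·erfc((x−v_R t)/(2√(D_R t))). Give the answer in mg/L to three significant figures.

237 mg/L

Retardation factor R = 1 + ρ_b·K_d/n = 1 + 1.53 × 1.1/0.33 = 6.100.
Sorption retards both mechanisms: v_R = v/R = 0.04262 m/day, D_R = D/R = 0.008918 m²/day.
v_R·t = 0.04262 × 1910 = 81.4042 m; 2√(D_R t) = 8.254 m; argument = (82.2 − 81.4042)/8.254 = 0.09641.
C = C₀ × ½·erfc(0.09641) = 531 × 0.4458 = 237 mg/L.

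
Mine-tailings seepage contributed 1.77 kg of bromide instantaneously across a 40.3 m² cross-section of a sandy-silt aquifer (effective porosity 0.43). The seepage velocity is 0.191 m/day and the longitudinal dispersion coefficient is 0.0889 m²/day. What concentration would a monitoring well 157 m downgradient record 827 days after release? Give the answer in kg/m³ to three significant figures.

For an instantaneous plane source, C(x,t) = M/(n_e·A·√(4πDt)) · exp(−(x−vt)²/(4Dt)), with n_e·A the pore (flow) area.
Plume center vt = 0.191 × 827 = 157.957 m, so the well at 157 m is 0.957 m upgradient of the peak.
√(4πDt) = 30.40 m, giving peak height M/(n_e·A·√(4πDt)) = 1.77/(0.43 × 40.3 × 30.40) = 0.003360 kg/m³.
(x−vt)²/(4Dt) = (-0.957)²/(4 × 0.0889 × 827) = 0.003114; exp(−0.003114) = 0.9969.
C = 0.003360 × 0.9969 = 0.00335 kg/m³.

0.00335 kg/m³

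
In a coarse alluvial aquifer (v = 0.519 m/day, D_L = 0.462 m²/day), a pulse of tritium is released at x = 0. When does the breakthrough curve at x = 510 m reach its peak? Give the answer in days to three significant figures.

For the 1D instantaneous-source solution, setting ∂C/∂t = 0 at fixed x gives v²t² + 2Dt − x² = 0, so t = (√(D² + v²x²) − D)/v².
√(D² + v²x²) = √(0.462² + 0.519² × 510²) = 264.7; v² = 0.269361.
t = (264.7 − 0.462)/0.269361 = 981 days (vs. the pure-advection estimate x/v = 983 d).

981 days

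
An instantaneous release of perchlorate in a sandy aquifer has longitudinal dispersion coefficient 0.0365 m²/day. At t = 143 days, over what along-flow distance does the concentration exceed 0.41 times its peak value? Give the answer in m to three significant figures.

8.63 m

The plume is Gaussian with σ = √(2Dt) = √(2 × 0.0365 × 143) = 3.231 m.
C/C_peak = exp(−Δx²/(2σ²)) = 0.41 ⇒ Δx = σ·√(−2 ln 0.41) = 3.231 × 1.335 = 4.313 m.
Width = 2Δx = 8.63 m.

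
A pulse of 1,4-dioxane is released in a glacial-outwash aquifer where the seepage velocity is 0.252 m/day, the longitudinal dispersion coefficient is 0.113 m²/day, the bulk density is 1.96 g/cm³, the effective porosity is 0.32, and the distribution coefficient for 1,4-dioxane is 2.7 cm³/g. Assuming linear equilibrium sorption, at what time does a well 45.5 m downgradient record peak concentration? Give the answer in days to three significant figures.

3140 days

Retardation factor R = 1 + ρ_b·K_d/n = 1 + 1.96 × 2.7/0.32 = 17.54.
Sorption retards both mechanisms: v_R = v/R = 0.01437 m/day, D_R = D/R = 0.006442 m²/day.
Peak time from v_R²t² + 2D_R t − x² = 0: t = (√(D_R² + v_R²x²) − D_R)/v_R².
√(D_R² + v_R²x²) = √(0.006442² + 0.01437² × 45.5²) = 0.6539; v_R² = 0.0002065.
t = (0.6539 − 0.006442)/0.0002065 = 3140 days.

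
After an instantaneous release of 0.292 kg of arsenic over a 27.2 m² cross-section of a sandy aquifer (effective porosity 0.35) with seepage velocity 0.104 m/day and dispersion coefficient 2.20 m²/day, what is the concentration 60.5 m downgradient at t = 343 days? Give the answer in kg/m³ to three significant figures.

For an instantaneous plane source, C(x,t) = M/(n_e·A·√(4πDt)) · exp(−(x−vt)²/(4Dt)), with n_e·A the pore (flow) area.
Plume center vt = 0.104 × 343 = 35.672 m, so the well at 60.5 m is 24.828 m downgradient of the peak.
√(4πDt) = 97.38 m, giving peak height M/(n_e·A·√(4πDt)) = 0.292/(0.35 × 27.2 × 97.38) = 0.0003150 kg/m³.
(x−vt)²/(4Dt) = (24.828)²/(4 × 2.20 × 343) = 0.2042; exp(−0.2042) = 0.8153.
C = 0.0003150 × 0.8153 = 0.000257 kg/m³.

0.000257 kg/m³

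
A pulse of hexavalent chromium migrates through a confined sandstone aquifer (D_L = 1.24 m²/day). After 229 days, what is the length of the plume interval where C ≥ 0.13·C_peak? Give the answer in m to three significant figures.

96.3 m

The plume is Gaussian with σ = √(2Dt) = √(2 × 1.24 × 229) = 23.83 m.
C/C_peak = exp(−Δx²/(2σ²)) = 0.13 ⇒ Δx = σ·√(−2 ln 0.13) = 23.83 × 2.020 = 48.14 m.
Width = 2Δx = 96.3 m.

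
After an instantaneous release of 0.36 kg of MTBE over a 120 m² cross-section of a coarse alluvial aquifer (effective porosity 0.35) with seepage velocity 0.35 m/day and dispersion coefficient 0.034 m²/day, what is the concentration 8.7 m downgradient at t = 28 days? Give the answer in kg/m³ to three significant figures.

For an instantaneous plane source, C(x,t) = M/(n_e·A·√(4πDt)) · exp(−(x−vt)²/(4Dt)), with n_e·A the pore (flow) area.
Plume center vt = 0.35 × 28 = 9.8 m, so the well at 8.7 m is 1.1 m upgradient of the peak.
√(4πDt) = 3.459 m, giving peak height M/(n_e·A·√(4πDt)) = 0.36/(0.35 × 120 × 3.459) = 0.002478 kg/m³.
(x−vt)²/(4Dt) = (-1.1)²/(4 × 0.034 × 28) = 0.3178; exp(−0.3178) = 0.7277.
C = 0.002478 × 0.7277 = 0.00180 kg/m³.

0.00180 kg/m³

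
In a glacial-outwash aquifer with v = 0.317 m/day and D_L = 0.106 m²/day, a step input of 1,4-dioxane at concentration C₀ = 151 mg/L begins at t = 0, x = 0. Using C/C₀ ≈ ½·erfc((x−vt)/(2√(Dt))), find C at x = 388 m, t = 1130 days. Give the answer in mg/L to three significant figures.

4.10 mg/L

For a continuous step input, C/C₀ ≈ ½·erfc((x−vt)/(2√(Dt))).
vt = 0.317 × 1130 = 358.21 m and 2√(Dt) = 2√(0.106 × 1130) = 21.89 m.
Argument (x−vt)/(2√(Dt)) = (388 − 358.21)/21.89 = 1.361; ½·erfc(1.361) = 0.02713.
C = 151 × 0.02713 = 4.10 mg/L.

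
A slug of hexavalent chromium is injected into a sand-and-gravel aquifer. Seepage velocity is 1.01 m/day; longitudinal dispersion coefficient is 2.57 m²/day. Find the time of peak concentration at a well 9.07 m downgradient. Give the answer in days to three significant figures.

For the 1D instantaneous-source solution, setting ∂C/∂t = 0 at fixed x gives v²t² + 2Dt − x² = 0, so t = (√(D² + v²x²) − D)/v².
√(D² + v²x²) = √(2.57² + 1.01² × 9.07²) = 9.514; v² = 1.0201.
t = (9.514 − 2.57)/1.0201 = 6.81 days (vs. the pure-advection estimate x/v = 8.98 d).

6.81 days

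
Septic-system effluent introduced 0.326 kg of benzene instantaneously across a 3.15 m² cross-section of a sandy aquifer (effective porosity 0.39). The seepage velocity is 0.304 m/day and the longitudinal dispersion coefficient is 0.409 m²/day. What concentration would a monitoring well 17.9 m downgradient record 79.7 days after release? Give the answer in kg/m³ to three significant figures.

For an instantaneous plane source, C(x,t) = M/(n_e·A·√(4πDt)) · exp(−(x−vt)²/(4Dt)), with n_e·A the pore (flow) area.
Plume center vt = 0.304 × 79.7 = 24.2288 m, so the well at 17.9 m is 6.3288 m upgradient of the peak.
√(4πDt) = 20.24 m, giving peak height M/(n_e·A·√(4πDt)) = 0.326/(0.39 × 3.15 × 20.24) = 0.01311 kg/m³.
(x−vt)²/(4Dt) = (-6.3288)²/(4 × 0.409 × 79.7) = 0.3072; exp(−0.3072) = 0.7355.
C = 0.01311 × 0.7355 = 0.00964 kg/m³.

0.00964 kg/m³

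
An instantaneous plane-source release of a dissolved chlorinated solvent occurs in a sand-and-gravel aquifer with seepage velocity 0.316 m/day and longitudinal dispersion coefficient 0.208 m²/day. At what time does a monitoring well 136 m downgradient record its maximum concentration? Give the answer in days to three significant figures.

428 days

For the 1D instantaneous-source solution, setting ∂C/∂t = 0 at fixed x gives v²t² + 2Dt − x² = 0, so t = (√(D² + v²x²) − D)/v².
√(D² + v²x²) = √(0.208² + 0.316² × 136²) = 42.98; v² = 0.099856.
t = (42.98 − 0.208)/0.099856 = 428 days (vs. the pure-advection estimate x/v = 430 d).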